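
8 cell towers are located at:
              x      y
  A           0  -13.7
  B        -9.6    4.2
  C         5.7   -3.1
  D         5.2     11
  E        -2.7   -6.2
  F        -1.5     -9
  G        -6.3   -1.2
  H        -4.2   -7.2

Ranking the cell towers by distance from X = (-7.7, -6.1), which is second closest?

E

Since √ is increasing, it suffices to compare squared distances:
|XA|² = (-7.7−0)² + (-6.1−(-13.7))² = 59.29 + 57.76 = 117.05
|XB|² = (-7.7−(-9.6))² + (-6.1−4.2)² = 3.61 + 106.09 = 109.7
|XC|² = (-7.7−5.7)² + (-6.1−(-3.1))² = 179.56 + 9 = 188.56
|XD|² = (-7.7−5.2)² + (-6.1−11)² = 166.41 + 292.41 = 458.82
|XE|² = (-7.7−(-2.7))² + (-6.1−(-6.2))² = 25 + 0.01 = 25.01
|XF|² = (-7.7−(-1.5))² + (-6.1−(-9))² = 38.44 + 8.41 = 46.85
|XG|² = (-7.7−(-6.3))² + (-6.1−(-1.2))² = 1.96 + 24.01 = 25.97
|XH|² = (-7.7−(-4.2))² + (-6.1−(-7.2))² = 12.25 + 1.21 = 13.46
Sorted ascending: H, E, G, … — the second-nearest is E.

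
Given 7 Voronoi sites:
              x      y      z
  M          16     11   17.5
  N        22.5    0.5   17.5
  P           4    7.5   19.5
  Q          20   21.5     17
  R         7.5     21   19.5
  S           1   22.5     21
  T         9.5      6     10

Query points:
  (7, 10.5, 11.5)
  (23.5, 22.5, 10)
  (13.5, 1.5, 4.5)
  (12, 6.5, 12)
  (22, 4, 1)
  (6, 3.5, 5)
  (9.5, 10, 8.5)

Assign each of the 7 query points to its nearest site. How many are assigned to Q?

(7, 10.5, 11.5) — d² to each: M:117.25, N:376.25, P:82, Q:320.25, R:174.5, S:270.25, T:28.75 → nearest is T
(23.5, 22.5, 10) — d² to each: M:244.75, N:541.25, P:695.5, Q:62.25, R:348.5, S:627.25, T:468.25 → nearest is Q
(13.5, 1.5, 4.5) — d² to each: M:265.5, N:251, P:351.25, Q:598.5, R:641.25, S:869.5, T:66.5 → nearest is T
(12, 6.5, 12) — d² to each: M:66.5, N:176.5, P:121.25, Q:314, R:286.75, S:458, T:10.5 → nearest is T
(22, 4, 1) — d² to each: M:357.25, N:284.75, P:678.5, Q:566.25, R:841.5, S:1183.25, T:241.25 → nearest is T
(6, 3.5, 5) — d² to each: M:312.5, N:437.5, P:230.25, Q:664, R:518.75, S:642, T:43.5 → nearest is T
(9.5, 10, 8.5) — d² to each: M:124.25, N:340.25, P:157.5, Q:314.75, R:246, S:384.75, T:18.25 → nearest is T
1 of the 7 points has Q as nearest.

1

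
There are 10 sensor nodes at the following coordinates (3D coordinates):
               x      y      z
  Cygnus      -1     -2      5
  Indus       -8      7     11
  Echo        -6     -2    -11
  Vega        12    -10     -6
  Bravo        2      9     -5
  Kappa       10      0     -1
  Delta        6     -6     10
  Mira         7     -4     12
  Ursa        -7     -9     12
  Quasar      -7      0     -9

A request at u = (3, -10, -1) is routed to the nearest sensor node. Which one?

Compare squared distances (the ordering matches that of the actual distances):
d²(u, Cygnus) = (3−(-1))² + (-10−(-2))² + (-1−5)² = 16 + 64 + 36 = 116
d²(u, Indus) = (3−(-8))² + (-10−7)² + (-1−11)² = 121 + 289 + 144 = 554
d²(u, Echo) = (3−(-6))² + (-10−(-2))² + (-1−(-11))² = 81 + 64 + 100 = 245
d²(u, Vega) = (3−12)² + (-10−(-10))² + (-1−(-6))² = 81 + 0 + 25 = 106
d²(u, Bravo) = (3−2)² + (-10−9)² + (-1−(-5))² = 1 + 361 + 16 = 378
d²(u, Kappa) = (3−10)² + (-10−0)² + (-1−(-1))² = 49 + 100 + 0 = 149
d²(u, Delta) = (3−6)² + (-10−(-6))² + (-1−10)² = 9 + 16 + 121 = 146
d²(u, Mira) = (3−7)² + (-10−(-4))² + (-1−12)² = 16 + 36 + 169 = 221
d²(u, Ursa) = (3−(-7))² + (-10−(-9))² + (-1−12)² = 100 + 1 + 169 = 270
d²(u, Quasar) = (3−(-7))² + (-10−0)² + (-1−(-9))² = 100 + 100 + 64 = 264
Minimum is at Vega.

Vega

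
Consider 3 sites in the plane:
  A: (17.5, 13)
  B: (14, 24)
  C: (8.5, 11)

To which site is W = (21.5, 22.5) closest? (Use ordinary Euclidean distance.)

Since √ is increasing, it suffices to compare squared distances:
|WA|² = (21.5−17.5)² + (22.5−13)² = 16 + 90.25 = 106.25
|WB|² = (21.5−14)² + (22.5−24)² = 56.25 + 2.25 = 58.5
|WC|² = (21.5−8.5)² + (22.5−11)² = 169 + 132.25 = 301.25
Minimum is at B.

B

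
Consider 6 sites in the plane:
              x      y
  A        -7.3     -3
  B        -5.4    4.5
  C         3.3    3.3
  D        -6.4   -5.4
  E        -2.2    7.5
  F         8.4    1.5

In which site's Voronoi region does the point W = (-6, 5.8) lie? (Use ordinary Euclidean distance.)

B

Compare squared distances (the ordering matches that of the actual distances):
|WA|² = (-6−(-7.3))² + (5.8−(-3))² = 1.69 + 77.44 = 79.13
|WB|² = (-6−(-5.4))² + (5.8−4.5)² = 0.36 + 1.69 = 2.05
|WC|² = (-6−3.3)² + (5.8−3.3)² = 86.49 + 6.25 = 92.74
|WD|² = (-6−(-6.4))² + (5.8−(-5.4))² = 0.16 + 125.44 = 125.6
|WE|² = (-6−(-2.2))² + (5.8−7.5)² = 14.44 + 2.89 = 17.33
|WF|² = (-6−8.4)² + (5.8−1.5)² = 207.36 + 18.49 = 225.85
B is nearest.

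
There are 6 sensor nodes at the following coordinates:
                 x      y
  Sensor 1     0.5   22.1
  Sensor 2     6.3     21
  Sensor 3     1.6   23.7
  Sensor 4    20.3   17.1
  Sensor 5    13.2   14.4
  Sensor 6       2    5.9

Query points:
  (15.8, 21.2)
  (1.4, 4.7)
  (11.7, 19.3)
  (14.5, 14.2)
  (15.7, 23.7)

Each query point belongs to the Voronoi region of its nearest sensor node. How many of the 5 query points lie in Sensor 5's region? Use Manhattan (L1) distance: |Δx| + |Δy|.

2

(15.8, 21.2) — d to each: Sensor 1:16.2, Sensor 2:9.7, Sensor 3:16.7, Sensor 4:8.6, Sensor 5:9.4, Sensor 6:29.1 → nearest is Sensor 4
(1.4, 4.7) — d to each: Sensor 1:18.3, Sensor 2:21.2, Sensor 3:19.2, Sensor 4:31.3, Sensor 5:21.5, Sensor 6:1.8 → nearest is Sensor 6
(11.7, 19.3) — d to each: Sensor 1:14, Sensor 2:7.1, Sensor 3:14.5, Sensor 4:10.8, Sensor 5:6.4, Sensor 6:23.1 → nearest is Sensor 5
(14.5, 14.2) — d to each: Sensor 1:21.9, Sensor 2:15, Sensor 3:22.4, Sensor 4:8.7, Sensor 5:1.5, Sensor 6:20.8 → nearest is Sensor 5
(15.7, 23.7) — d to each: Sensor 1:16.8, Sensor 2:12.1, Sensor 3:14.1, Sensor 4:11.2, Sensor 5:11.8, Sensor 6:31.5 → nearest is Sensor 4
2 of the 5 points have Sensor 5 as nearest.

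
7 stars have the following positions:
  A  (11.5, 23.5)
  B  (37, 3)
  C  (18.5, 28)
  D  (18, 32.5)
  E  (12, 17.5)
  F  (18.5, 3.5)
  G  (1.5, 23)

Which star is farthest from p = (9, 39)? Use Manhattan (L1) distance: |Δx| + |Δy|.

B

d(p,A) = |9−11.5| + |39−23.5| = 2.5 + 15.5 = 18
d(p,B) = |9−37| + |39−3| = 28 + 36 = 64
d(p,C) = |9−18.5| + |39−28| = 9.5 + 11 = 20.5
d(p,D) = |9−18| + |39−32.5| = 9 + 6.5 = 15.5
d(p,E) = |9−12| + |39−17.5| = 3 + 21.5 = 24.5
d(p,F) = |9−18.5| + |39−3.5| = 9.5 + 35.5 = 45
d(p,G) = |9−1.5| + |39−23| = 7.5 + 16 = 23.5
The largest is to B.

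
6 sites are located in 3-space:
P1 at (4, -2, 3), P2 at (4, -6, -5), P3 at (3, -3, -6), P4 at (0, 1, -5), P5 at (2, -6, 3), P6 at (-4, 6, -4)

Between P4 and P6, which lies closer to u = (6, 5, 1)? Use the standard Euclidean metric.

P4

Compare squared distances:
|uP4|² = (6−0)² + (5−1)² + (1−(-5))² = 36 + 16 + 36 = 88
|uP6|² = (6−(-4))² + (5−6)² + (1−(-4))² = 100 + 1 + 25 = 126
88 < 126, so P4 is closer.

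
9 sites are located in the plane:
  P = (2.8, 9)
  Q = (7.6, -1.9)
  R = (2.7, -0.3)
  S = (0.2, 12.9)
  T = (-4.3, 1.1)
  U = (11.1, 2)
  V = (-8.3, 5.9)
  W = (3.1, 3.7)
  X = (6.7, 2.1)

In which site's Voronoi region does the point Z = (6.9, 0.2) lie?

Squared Euclidean distances:
|ZP|² = 16.81 + 77.44 = 94.25
|ZQ|² = 0.49 + 4.41 = 4.9
|ZR|² = 17.64 + 0.25 = 17.89
|ZS|² = 44.89 + 161.29 = 206.18
|ZT|² = 125.44 + 0.81 = 126.25
|ZU|² = 17.64 + 3.24 = 20.88
|ZV|² = 231.04 + 32.49 = 263.53
|ZW|² = 14.44 + 12.25 = 26.69
|ZX|² = 0.04 + 3.61 = 3.65
The smallest is to X, so Z lies in the Voronoi region of X.

X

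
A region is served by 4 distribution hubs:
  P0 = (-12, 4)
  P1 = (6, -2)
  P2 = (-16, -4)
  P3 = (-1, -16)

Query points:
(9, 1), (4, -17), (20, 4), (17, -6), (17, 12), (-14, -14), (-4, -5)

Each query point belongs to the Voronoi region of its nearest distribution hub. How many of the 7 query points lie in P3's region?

1

(9, 1) — d² to each: P0:450, P1:18, P2:650, P3:389 → nearest is P1
(4, -17) — d² to each: P0:697, P1:229, P2:569, P3:26 → nearest is P3
(20, 4) — d² to each: P0:1024, P1:232, P2:1360, P3:841 → nearest is P1
(17, -6) — d² to each: P0:941, P1:137, P2:1093, P3:424 → nearest is P1
(17, 12) — d² to each: P0:905, P1:317, P2:1345, P3:1108 → nearest is P1
(-14, -14) — d² to each: P0:328, P1:544, P2:104, P3:173 → nearest is P2
(-4, -5) — d² to each: P0:145, P1:109, P2:145, P3:130 → nearest is P1
1 of the 7 points has P3 as nearest.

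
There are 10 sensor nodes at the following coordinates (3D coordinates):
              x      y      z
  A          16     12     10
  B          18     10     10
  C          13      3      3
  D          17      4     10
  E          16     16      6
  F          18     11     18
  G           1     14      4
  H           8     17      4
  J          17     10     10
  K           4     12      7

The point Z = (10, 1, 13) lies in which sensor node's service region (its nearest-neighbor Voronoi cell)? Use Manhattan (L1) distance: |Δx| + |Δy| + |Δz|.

D

d(Z,A) = |10−16| + |1−12| + |13−10| = 6 + 11 + 3 = 20
d(Z,B) = |10−18| + |1−10| + |13−10| = 8 + 9 + 3 = 20
d(Z,C) = |10−13| + |1−3| + |13−3| = 3 + 2 + 10 = 15
d(Z,D) = |10−17| + |1−4| + |13−10| = 7 + 3 + 3 = 13
d(Z,E) = |10−16| + |1−16| + |13−6| = 6 + 15 + 7 = 28
d(Z,F) = |10−18| + |1−11| + |13−18| = 8 + 10 + 5 = 23
d(Z,G) = |10−1| + |1−14| + |13−4| = 9 + 13 + 9 = 31
d(Z,H) = |10−8| + |1−17| + |13−4| = 2 + 16 + 9 = 27
d(Z,J) = |10−17| + |1−10| + |13−10| = 7 + 9 + 3 = 19
d(Z,K) = |10−4| + |1−12| + |13−7| = 6 + 11 + 6 = 23
D is nearest.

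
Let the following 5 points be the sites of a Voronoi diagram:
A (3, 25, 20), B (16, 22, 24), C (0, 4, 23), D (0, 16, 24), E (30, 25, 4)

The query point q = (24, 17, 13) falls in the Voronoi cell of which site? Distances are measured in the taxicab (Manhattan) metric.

E

d(q,A) = |24−3| + |17−25| + |13−20| = 21 + 8 + 7 = 36
d(q,B) = |24−16| + |17−22| + |13−24| = 8 + 5 + 11 = 24
d(q,C) = |24−0| + |17−4| + |13−23| = 24 + 13 + 10 = 47
d(q,D) = |24−0| + |17−16| + |13−24| = 24 + 1 + 11 = 36
d(q,E) = |24−30| + |17−25| + |13−4| = 6 + 8 + 9 = 23
The smallest is to E, so q lies in the Voronoi region of E.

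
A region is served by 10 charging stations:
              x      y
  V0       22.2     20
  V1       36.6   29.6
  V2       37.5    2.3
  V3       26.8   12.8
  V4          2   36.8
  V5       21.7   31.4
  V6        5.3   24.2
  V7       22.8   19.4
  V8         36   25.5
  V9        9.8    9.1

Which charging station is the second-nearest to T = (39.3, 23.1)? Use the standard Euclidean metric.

Compare squared distances (the ordering matches that of the actual distances):
|TV0|² = (39.3−22.2)² + (23.1−20)² = 292.41 + 9.61 = 302.02
|TV1|² = (39.3−36.6)² + (23.1−29.6)² = 7.29 + 42.25 = 49.54
|TV2|² = (39.3−37.5)² + (23.1−2.3)² = 3.24 + 432.64 = 435.88
|TV3|² = (39.3−26.8)² + (23.1−12.8)² = 156.25 + 106.09 = 262.34
|TV4|² = (39.3−2)² + (23.1−36.8)² = 1391.29 + 187.69 = 1578.98
|TV5|² = (39.3−21.7)² + (23.1−31.4)² = 309.76 + 68.89 = 378.65
|TV6|² = (39.3−5.3)² + (23.1−24.2)² = 1156 + 1.21 = 1157.21
|TV7|² = (39.3−22.8)² + (23.1−19.4)² = 272.25 + 13.69 = 285.94
|TV8|² = (39.3−36)² + (23.1−25.5)² = 10.89 + 5.76 = 16.65
|TV9|² = (39.3−9.8)² + (23.1−9.1)² = 870.25 + 196 = 1066.25
Sorted ascending: V8, V1, V3, … — the second-nearest is V1.

V1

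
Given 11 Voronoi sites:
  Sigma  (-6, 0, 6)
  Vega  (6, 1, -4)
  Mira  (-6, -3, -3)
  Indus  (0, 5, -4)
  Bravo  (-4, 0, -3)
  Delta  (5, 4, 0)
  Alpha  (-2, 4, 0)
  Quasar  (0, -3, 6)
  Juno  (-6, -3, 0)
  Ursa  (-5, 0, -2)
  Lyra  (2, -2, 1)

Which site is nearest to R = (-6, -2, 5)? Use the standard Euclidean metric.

Sigma

Squared Euclidean distances:
d²(R, Sigma) = 0 + 4 + 1 = 5
d²(R, Vega) = 144 + 9 + 81 = 234
d²(R, Mira) = 0 + 1 + 64 = 65
d²(R, Indus) = 36 + 49 + 81 = 166
d²(R, Bravo) = 4 + 4 + 64 = 72
d²(R, Delta) = 121 + 36 + 25 = 182
d²(R, Alpha) = 16 + 36 + 25 = 77
d²(R, Quasar) = 36 + 1 + 1 = 38
d²(R, Juno) = 0 + 1 + 25 = 26
d²(R, Ursa) = 1 + 4 + 49 = 54
d²(R, Lyra) = 64 + 0 + 16 = 80
Minimum is at Sigma.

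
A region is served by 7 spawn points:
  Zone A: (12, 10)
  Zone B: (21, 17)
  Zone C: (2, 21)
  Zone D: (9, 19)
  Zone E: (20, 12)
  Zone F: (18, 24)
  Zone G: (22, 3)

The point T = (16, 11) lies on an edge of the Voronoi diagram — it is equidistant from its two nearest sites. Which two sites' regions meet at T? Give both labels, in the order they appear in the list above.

Zone A and Zone E

Squared distances from T to each site:
d²(T, Zone A) = (16−12)² + (11−10)² = 16 + 1 = 17
d²(T, Zone B) = (16−21)² + (11−17)² = 25 + 36 = 61
d²(T, Zone C) = (16−2)² + (11−21)² = 196 + 100 = 296
d²(T, Zone D) = (16−9)² + (11−19)² = 49 + 64 = 113
d²(T, Zone E) = (16−20)² + (11−12)² = 16 + 1 = 17
d²(T, Zone F) = (16−18)² + (11−24)² = 4 + 169 = 173
d²(T, Zone G) = (16−22)² + (11−3)² = 36 + 64 = 100
T is equidistant from Zone A and Zone E (both at squared distance 17), and every other site is strictly farther — so T lies on the Zone A–Zone E Voronoi edge.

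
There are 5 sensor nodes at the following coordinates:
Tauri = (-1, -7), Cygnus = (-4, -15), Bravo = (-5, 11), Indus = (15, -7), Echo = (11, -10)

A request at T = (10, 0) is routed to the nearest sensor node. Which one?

Squared Euclidean distances:
d²(T, Tauri) = (10−(-1))² + (0−(-7))² = 121 + 49 = 170
d²(T, Cygnus) = (10−(-4))² + (0−(-15))² = 196 + 225 = 421
d²(T, Bravo) = (10−(-5))² + (0−11)² = 225 + 121 = 346
d²(T, Indus) = (10−15)² + (0−(-7))² = 25 + 49 = 74
d²(T, Echo) = (10−11)² + (0−(-10))² = 1 + 100 = 101
Minimum is at Indus.

Indus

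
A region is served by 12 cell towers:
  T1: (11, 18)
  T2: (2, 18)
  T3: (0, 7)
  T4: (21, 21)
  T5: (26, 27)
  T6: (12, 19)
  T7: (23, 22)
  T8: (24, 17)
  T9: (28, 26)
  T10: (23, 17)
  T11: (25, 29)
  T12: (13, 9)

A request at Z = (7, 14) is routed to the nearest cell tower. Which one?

T1

Squared Euclidean distances:
|ZT1|² = (7−11)² + (14−18)² = 16 + 16 = 32
|ZT2|² = (7−2)² + (14−18)² = 25 + 16 = 41
|ZT3|² = (7−0)² + (14−7)² = 49 + 49 = 98
|ZT4|² = (7−21)² + (14−21)² = 196 + 49 = 245
|ZT5|² = (7−26)² + (14−27)² = 361 + 169 = 530
|ZT6|² = (7−12)² + (14−19)² = 25 + 25 = 50
|ZT7|² = (7−23)² + (14−22)² = 256 + 64 = 320
|ZT8|² = (7−24)² + (14−17)² = 289 + 9 = 298
|ZT9|² = (7−28)² + (14−26)² = 441 + 144 = 585
d²(Z, T10) = (7−23)² + (14−17)² = 256 + 9 = 265
d²(Z, T11) = (7−25)² + (14−29)² = 324 + 225 = 549
d²(Z, T12) = (7−13)² + (14−9)² = 36 + 25 = 61
T1 is nearest.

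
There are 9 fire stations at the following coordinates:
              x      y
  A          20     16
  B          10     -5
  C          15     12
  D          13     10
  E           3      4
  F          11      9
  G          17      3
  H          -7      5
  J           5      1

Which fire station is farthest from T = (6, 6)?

Squared Euclidean distances:
|TA|² = (6−20)² + (6−16)² = 196 + 100 = 296
|TB|² = (6−10)² + (6−(-5))² = 16 + 121 = 137
|TC|² = (6−15)² + (6−12)² = 81 + 36 = 117
|TD|² = (6−13)² + (6−10)² = 49 + 16 = 65
|TE|² = (6−3)² + (6−4)² = 9 + 4 = 13
|TF|² = (6−11)² + (6−9)² = 25 + 9 = 34
|TG|² = (6−17)² + (6−3)² = 121 + 9 = 130
|TH|² = (6−(-7))² + (6−5)² = 169 + 1 = 170
|TJ|² = (6−5)² + (6−1)² = 1 + 25 = 26
The largest is to A.

A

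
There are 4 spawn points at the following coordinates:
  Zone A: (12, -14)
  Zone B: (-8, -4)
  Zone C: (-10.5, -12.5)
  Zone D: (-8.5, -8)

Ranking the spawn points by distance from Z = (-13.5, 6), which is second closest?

Zone D

Compare squared distances (the ordering matches that of the actual distances):
d²(Z, Zone A) = (-13.5−12)² + (6−(-14))² = 650.25 + 400 = 1050.25
d²(Z, Zone B) = (-13.5−(-8))² + (6−(-4))² = 30.25 + 100 = 130.25
d²(Z, Zone C) = (-13.5−(-10.5))² + (6−(-12.5))² = 9 + 342.25 = 351.25
d²(Z, Zone D) = (-13.5−(-8.5))² + (6−(-8))² = 25 + 196 = 221
Sorted ascending: Zone B, Zone D, Zone C, … — the second-nearest is Zone D.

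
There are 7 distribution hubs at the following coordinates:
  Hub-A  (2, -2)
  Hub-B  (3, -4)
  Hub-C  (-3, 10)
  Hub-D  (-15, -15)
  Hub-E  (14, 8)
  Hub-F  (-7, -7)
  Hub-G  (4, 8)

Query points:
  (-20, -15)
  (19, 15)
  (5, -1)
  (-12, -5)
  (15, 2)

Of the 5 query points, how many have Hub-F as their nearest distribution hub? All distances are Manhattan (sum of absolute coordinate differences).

(-20, -15) — d to each: Hub-A:35, Hub-B:34, Hub-C:42, Hub-D:5, Hub-E:57, Hub-F:21, Hub-G:47 → nearest is Hub-D
(19, 15) — d to each: Hub-A:34, Hub-B:35, Hub-C:27, Hub-D:64, Hub-E:12, Hub-F:48, Hub-G:22 → nearest is Hub-E
(5, -1) — d to each: Hub-A:4, Hub-B:5, Hub-C:19, Hub-D:34, Hub-E:18, Hub-F:18, Hub-G:10 → nearest is Hub-A
(-12, -5) — d to each: Hub-A:17, Hub-B:16, Hub-C:24, Hub-D:13, Hub-E:39, Hub-F:7, Hub-G:29 → nearest is Hub-F
(15, 2) — d to each: Hub-A:17, Hub-B:18, Hub-C:26, Hub-D:47, Hub-E:7, Hub-F:31, Hub-G:17 → nearest is Hub-E
1 of the 5 points has Hub-F as nearest.

1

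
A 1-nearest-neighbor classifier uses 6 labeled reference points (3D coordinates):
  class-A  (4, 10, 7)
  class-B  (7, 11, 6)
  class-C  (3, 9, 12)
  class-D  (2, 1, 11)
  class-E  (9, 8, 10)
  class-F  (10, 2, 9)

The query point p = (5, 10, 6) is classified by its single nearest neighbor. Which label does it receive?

class-A

Squared Euclidean distances:
d²(p, class-A) = (5−4)² + (10−10)² + (6−7)² = 1 + 0 + 1 = 2
d²(p, class-B) = (5−7)² + (10−11)² + (6−6)² = 4 + 1 + 0 = 5
d²(p, class-C) = (5−3)² + (10−9)² + (6−12)² = 4 + 1 + 36 = 41
d²(p, class-D) = (5−2)² + (10−1)² + (6−11)² = 9 + 81 + 25 = 115
d²(p, class-E) = (5−9)² + (10−8)² + (6−10)² = 16 + 4 + 16 = 36
d²(p, class-F) = (5−10)² + (10−2)² + (6−9)² = 25 + 64 + 9 = 98
Minimum is at class-A.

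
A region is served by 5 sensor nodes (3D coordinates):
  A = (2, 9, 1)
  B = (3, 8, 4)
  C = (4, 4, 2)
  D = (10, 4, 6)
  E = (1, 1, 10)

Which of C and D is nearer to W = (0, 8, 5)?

C

Compare squared distances:
|WC|² = (0−4)² + (8−4)² + (5−2)² = 16 + 16 + 9 = 41
|WD|² = (0−10)² + (8−4)² + (5−6)² = 100 + 16 + 1 = 117
41 < 117, so C is closer.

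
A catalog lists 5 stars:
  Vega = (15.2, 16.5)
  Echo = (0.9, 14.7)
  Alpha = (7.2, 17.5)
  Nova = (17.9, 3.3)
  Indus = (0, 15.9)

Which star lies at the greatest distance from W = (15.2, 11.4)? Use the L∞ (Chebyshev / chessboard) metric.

d(W, Vega) = max(0, 5.1) = 5.1
d(W, Echo) = max(14.3, 3.3) = 14.3
d(W, Alpha) = max(8, 6.1) = 8
d(W, Nova) = max(2.7, 8.1) = 8.1
d(W, Indus) = max(15.2, 4.5) = 15.2
The largest is to Indus.

Indus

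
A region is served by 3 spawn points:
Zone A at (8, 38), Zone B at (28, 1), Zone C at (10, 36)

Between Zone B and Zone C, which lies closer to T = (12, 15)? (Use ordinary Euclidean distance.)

Zone C

Compare squared distances:
d²(T, Zone B) = (12−28)² + (15−1)² = 256 + 196 = 452
d²(T, Zone C) = (12−10)² + (15−36)² = 4 + 441 = 445
452 > 445, so Zone C is closer.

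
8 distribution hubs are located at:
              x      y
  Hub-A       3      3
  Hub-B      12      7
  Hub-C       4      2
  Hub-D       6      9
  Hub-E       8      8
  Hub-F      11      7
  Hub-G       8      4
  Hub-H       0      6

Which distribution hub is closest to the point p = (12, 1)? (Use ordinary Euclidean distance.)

Hub-G

Compare squared distances (the ordering matches that of the actual distances):
d²(p, Hub-A) = 81 + 4 = 85
d²(p, Hub-B) = 0 + 36 = 36
d²(p, Hub-C) = 64 + 1 = 65
d²(p, Hub-D) = 36 + 64 = 100
d²(p, Hub-E) = 16 + 49 = 65
d²(p, Hub-F) = 1 + 36 = 37
d²(p, Hub-G) = 16 + 9 = 25
d²(p, Hub-H) = 144 + 25 = 169
Minimum is at Hub-G.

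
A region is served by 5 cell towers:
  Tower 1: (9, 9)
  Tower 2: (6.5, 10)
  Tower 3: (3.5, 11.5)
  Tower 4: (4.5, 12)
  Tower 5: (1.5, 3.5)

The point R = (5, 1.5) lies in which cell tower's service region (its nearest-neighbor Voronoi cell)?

Compare squared distances (the ordering matches that of the actual distances):
d²(R, Tower 1) = (5−9)² + (1.5−9)² = 16 + 56.25 = 72.25
d²(R, Tower 2) = (5−6.5)² + (1.5−10)² = 2.25 + 72.25 = 74.5
d²(R, Tower 3) = (5−3.5)² + (1.5−11.5)² = 2.25 + 100 = 102.25
d²(R, Tower 4) = (5−4.5)² + (1.5−12)² = 0.25 + 110.25 = 110.5
d²(R, Tower 5) = (5−1.5)² + (1.5−3.5)² = 12.25 + 4 = 16.25
Tower 5 is nearest.

Tower 5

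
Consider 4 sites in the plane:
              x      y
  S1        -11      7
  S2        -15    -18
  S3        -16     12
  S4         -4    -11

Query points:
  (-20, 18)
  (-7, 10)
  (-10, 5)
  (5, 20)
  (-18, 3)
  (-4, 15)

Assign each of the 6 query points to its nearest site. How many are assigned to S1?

(-20, 18) — d² to each: S1:202, S2:1321, S3:52, S4:1097 → nearest is S3
(-7, 10) — d² to each: S1:25, S2:848, S3:85, S4:450 → nearest is S1
(-10, 5) — d² to each: S1:5, S2:554, S3:85, S4:292 → nearest is S1
(5, 20) — d² to each: S1:425, S2:1844, S3:505, S4:1042 → nearest is S1
(-18, 3) — d² to each: S1:65, S2:450, S3:85, S4:392 → nearest is S1
(-4, 15) — d² to each: S1:113, S2:1210, S3:153, S4:676 → nearest is S1
5 of the 6 points have S1 as nearest.

5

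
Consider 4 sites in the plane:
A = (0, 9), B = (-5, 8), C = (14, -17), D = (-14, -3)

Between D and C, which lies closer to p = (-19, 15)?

Compare squared distances:
|pD|² = (-19−(-14))² + (15−(-3))² = 25 + 324 = 349
|pC|² = (-19−14)² + (15−(-17))² = 1089 + 1024 = 2113
349 < 2113, so D is closer.

D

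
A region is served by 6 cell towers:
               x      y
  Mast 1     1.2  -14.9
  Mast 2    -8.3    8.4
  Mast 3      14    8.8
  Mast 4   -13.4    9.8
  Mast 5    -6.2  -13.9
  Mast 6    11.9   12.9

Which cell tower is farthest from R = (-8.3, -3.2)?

Squared Euclidean distances:
d²(R, Mast 1) = (-8.3−1.2)² + (-3.2−(-14.9))² = 90.25 + 136.89 = 227.14
d²(R, Mast 2) = (-8.3−(-8.3))² + (-3.2−8.4)² = 0 + 134.56 = 134.56
d²(R, Mast 3) = (-8.3−14)² + (-3.2−8.8)² = 497.29 + 144 = 641.29
d²(R, Mast 4) = (-8.3−(-13.4))² + (-3.2−9.8)² = 26.01 + 169 = 195.01
d²(R, Mast 5) = (-8.3−(-6.2))² + (-3.2−(-13.9))² = 4.41 + 114.49 = 118.9
d²(R, Mast 6) = (-8.3−11.9)² + (-3.2−12.9)² = 408.04 + 259.21 = 667.25
The largest is to Mast 6.

Mast 6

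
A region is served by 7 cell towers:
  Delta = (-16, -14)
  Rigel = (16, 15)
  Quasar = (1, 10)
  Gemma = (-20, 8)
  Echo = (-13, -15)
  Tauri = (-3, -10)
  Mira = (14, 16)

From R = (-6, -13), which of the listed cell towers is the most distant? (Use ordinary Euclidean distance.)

Rigel

Compare squared distances (the ordering matches that of the actual distances):
d²(R, Delta) = (-6−(-16))² + (-13−(-14))² = 100 + 1 = 101
d²(R, Rigel) = (-6−16)² + (-13−15)² = 484 + 784 = 1268
d²(R, Quasar) = (-6−1)² + (-13−10)² = 49 + 529 = 578
d²(R, Gemma) = (-6−(-20))² + (-13−8)² = 196 + 441 = 637
d²(R, Echo) = (-6−(-13))² + (-13−(-15))² = 49 + 4 = 53
d²(R, Tauri) = (-6−(-3))² + (-13−(-10))² = 9 + 9 = 18
d²(R, Mira) = (-6−14)² + (-13−16)² = 400 + 841 = 1241
The largest is to Rigel.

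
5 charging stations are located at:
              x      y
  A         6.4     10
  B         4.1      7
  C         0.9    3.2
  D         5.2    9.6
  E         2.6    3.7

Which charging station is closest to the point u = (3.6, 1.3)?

Since √ is increasing, it suffices to compare squared distances:
|uA|² = (3.6−6.4)² + (1.3−10)² = 7.84 + 75.69 = 83.53
|uB|² = (3.6−4.1)² + (1.3−7)² = 0.25 + 32.49 = 32.74
|uC|² = (3.6−0.9)² + (1.3−3.2)² = 7.29 + 3.61 = 10.9
|uD|² = (3.6−5.2)² + (1.3−9.6)² = 2.56 + 68.89 = 71.45
|uE|² = (3.6−2.6)² + (1.3−3.7)² = 1 + 5.76 = 6.76
The smallest is to E, so u lies in the Voronoi region of E.

E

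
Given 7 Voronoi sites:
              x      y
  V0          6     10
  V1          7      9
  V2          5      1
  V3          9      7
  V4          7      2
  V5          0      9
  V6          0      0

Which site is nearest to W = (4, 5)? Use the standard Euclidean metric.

Compare squared distances (the ordering matches that of the actual distances):
|WV0|² = (4−6)² + (5−10)² = 4 + 25 = 29
|WV1|² = (4−7)² + (5−9)² = 9 + 16 = 25
|WV2|² = (4−5)² + (5−1)² = 1 + 16 = 17
|WV3|² = (4−9)² + (5−7)² = 25 + 4 = 29
|WV4|² = (4−7)² + (5−2)² = 9 + 9 = 18
|WV5|² = (4−0)² + (5−9)² = 16 + 16 = 32
|WV6|² = (4−0)² + (5−0)² = 16 + 25 = 41
Minimum is at V2.

V2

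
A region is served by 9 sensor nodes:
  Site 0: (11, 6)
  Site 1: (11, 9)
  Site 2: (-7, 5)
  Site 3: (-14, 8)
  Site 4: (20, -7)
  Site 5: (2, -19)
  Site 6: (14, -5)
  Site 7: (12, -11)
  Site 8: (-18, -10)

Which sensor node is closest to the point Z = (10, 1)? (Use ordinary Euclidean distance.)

Squared Euclidean distances:
d²(Z, Site 0) = (10−11)² + (1−6)² = 1 + 25 = 26
d²(Z, Site 1) = (10−11)² + (1−9)² = 1 + 64 = 65
d²(Z, Site 2) = (10−(-7))² + (1−5)² = 289 + 16 = 305
d²(Z, Site 3) = (10−(-14))² + (1−8)² = 576 + 49 = 625
d²(Z, Site 4) = (10−20)² + (1−(-7))² = 100 + 64 = 164
d²(Z, Site 5) = (10−2)² + (1−(-19))² = 64 + 400 = 464
d²(Z, Site 6) = (10−14)² + (1−(-5))² = 16 + 36 = 52
d²(Z, Site 7) = (10−12)² + (1−(-11))² = 4 + 144 = 148
d²(Z, Site 8) = (10−(-18))² + (1−(-10))² = 784 + 121 = 905
The smallest is to Site 0, so Z lies in the Voronoi region of Site 0.

Site 0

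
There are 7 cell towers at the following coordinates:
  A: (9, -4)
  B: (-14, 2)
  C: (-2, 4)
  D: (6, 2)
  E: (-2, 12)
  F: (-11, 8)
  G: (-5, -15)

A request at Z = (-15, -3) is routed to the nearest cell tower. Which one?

B

Compare squared distances (the ordering matches that of the actual distances):
|ZA|² = (-15−9)² + (-3−(-4))² = 576 + 1 = 577
|ZB|² = (-15−(-14))² + (-3−2)² = 1 + 25 = 26
|ZC|² = (-15−(-2))² + (-3−4)² = 169 + 49 = 218
|ZD|² = (-15−6)² + (-3−2)² = 441 + 25 = 466
|ZE|² = (-15−(-2))² + (-3−12)² = 169 + 225 = 394
|ZF|² = (-15−(-11))² + (-3−8)² = 16 + 121 = 137
|ZG|² = (-15−(-5))² + (-3−(-15))² = 100 + 144 = 244
Minimum is at B.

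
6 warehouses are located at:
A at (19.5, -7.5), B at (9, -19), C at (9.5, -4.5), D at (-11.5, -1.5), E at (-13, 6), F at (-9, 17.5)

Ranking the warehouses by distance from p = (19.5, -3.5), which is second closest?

C

Squared Euclidean distances:
|pA|² = (19.5−19.5)² + (-3.5−(-7.5))² = 0 + 16 = 16
|pB|² = (19.5−9)² + (-3.5−(-19))² = 110.25 + 240.25 = 350.5
|pC|² = (19.5−9.5)² + (-3.5−(-4.5))² = 100 + 1 = 101
|pD|² = (19.5−(-11.5))² + (-3.5−(-1.5))² = 961 + 4 = 965
|pE|² = (19.5−(-13))² + (-3.5−6)² = 1056.25 + 90.25 = 1146.5
|pF|² = (19.5−(-9))² + (-3.5−17.5)² = 812.25 + 441 = 1253.25
Sorted ascending: A, C, B, … — the second-nearest is C.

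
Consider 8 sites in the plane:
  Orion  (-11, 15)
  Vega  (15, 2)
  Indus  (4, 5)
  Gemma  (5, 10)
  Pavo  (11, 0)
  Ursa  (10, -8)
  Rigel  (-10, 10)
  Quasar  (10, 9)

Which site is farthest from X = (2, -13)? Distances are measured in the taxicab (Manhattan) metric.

d(X, Orion) = |2−(-11)| + |-13−15| = 13 + 28 = 41
d(X, Vega) = |2−15| + |-13−2| = 13 + 15 = 28
d(X, Indus) = |2−4| + |-13−5| = 2 + 18 = 20
d(X, Gemma) = |2−5| + |-13−10| = 3 + 23 = 26
d(X, Pavo) = |2−11| + |-13−0| = 9 + 13 = 22
d(X, Ursa) = |2−10| + |-13−(-8)| = 8 + 5 = 13
d(X, Rigel) = |2−(-10)| + |-13−10| = 12 + 23 = 35
d(X, Quasar) = |2−10| + |-13−9| = 8 + 22 = 30
The largest is to Orion.

Orion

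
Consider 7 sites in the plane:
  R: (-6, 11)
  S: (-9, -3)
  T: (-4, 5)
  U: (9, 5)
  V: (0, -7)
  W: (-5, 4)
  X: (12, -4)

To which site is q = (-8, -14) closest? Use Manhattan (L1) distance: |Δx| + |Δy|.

d(q,R) = |-8−(-6)| + |-14−11| = 2 + 25 = 27
d(q,S) = |-8−(-9)| + |-14−(-3)| = 1 + 11 = 12
d(q,T) = |-8−(-4)| + |-14−5| = 4 + 19 = 23
d(q,U) = |-8−9| + |-14−5| = 17 + 19 = 36
d(q,V) = |-8−0| + |-14−(-7)| = 8 + 7 = 15
d(q,W) = |-8−(-5)| + |-14−4| = 3 + 18 = 21
d(q,X) = |-8−12| + |-14−(-4)| = 20 + 10 = 30
Minimum is at S.

S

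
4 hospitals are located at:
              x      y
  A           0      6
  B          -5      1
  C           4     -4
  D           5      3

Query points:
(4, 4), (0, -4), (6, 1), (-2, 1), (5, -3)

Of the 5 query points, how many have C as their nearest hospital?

(4, 4) — d² to each: A:20, B:90, C:64, D:2 → nearest is D
(0, -4) — d² to each: A:100, B:50, C:16, D:74 → nearest is C
(6, 1) — d² to each: A:61, B:121, C:29, D:5 → nearest is D
(-2, 1) — d² to each: A:29, B:9, C:61, D:53 → nearest is B
(5, -3) — d² to each: A:106, B:116, C:2, D:36 → nearest is C
2 of the 5 points have C as nearest.

2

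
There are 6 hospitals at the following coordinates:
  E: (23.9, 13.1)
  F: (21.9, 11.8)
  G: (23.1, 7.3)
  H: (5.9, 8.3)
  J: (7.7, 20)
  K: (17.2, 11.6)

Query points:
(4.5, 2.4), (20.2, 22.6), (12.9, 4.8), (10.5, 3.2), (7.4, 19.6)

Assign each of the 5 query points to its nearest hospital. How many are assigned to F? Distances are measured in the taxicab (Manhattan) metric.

(4.5, 2.4) — d to each: E:30.1, F:26.8, G:23.5, H:7.3, J:20.8, K:21.9 → nearest is H
(20.2, 22.6) — d to each: E:13.2, F:12.5, G:18.2, H:28.6, J:15.1, K:14 → nearest is F
(12.9, 4.8) — d to each: E:19.3, F:16, G:12.7, H:10.5, J:20.4, K:11.1 → nearest is H
(10.5, 3.2) — d to each: E:23.3, F:20, G:16.7, H:9.7, J:19.6, K:15.1 → nearest is H
(7.4, 19.6) — d to each: E:23, F:22.3, G:28, H:12.8, J:0.7, K:17.8 → nearest is J
1 of the 5 points has F as nearest.

1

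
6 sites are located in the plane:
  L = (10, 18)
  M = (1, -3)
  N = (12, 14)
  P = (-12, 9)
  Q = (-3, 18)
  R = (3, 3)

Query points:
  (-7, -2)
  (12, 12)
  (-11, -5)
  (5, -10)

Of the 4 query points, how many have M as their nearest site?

(-7, -2) — d² to each: L:689, M:65, N:617, P:146, Q:416, R:125 → nearest is M
(12, 12) — d² to each: L:40, M:346, N:4, P:585, Q:261, R:162 → nearest is N
(-11, -5) — d² to each: L:970, M:148, N:890, P:197, Q:593, R:260 → nearest is M
(5, -10) — d² to each: L:809, M:65, N:625, P:650, Q:848, R:173 → nearest is M
3 of the 4 points have M as nearest.

3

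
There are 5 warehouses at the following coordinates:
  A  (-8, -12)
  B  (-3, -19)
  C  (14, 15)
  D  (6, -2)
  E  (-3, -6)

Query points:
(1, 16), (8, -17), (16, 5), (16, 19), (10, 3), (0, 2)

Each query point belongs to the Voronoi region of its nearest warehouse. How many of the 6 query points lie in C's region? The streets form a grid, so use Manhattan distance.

3

(1, 16) — d to each: A:37, B:39, C:14, D:23, E:26 → nearest is C
(8, -17) — d to each: A:21, B:13, C:38, D:17, E:22 → nearest is B
(16, 5) — d to each: A:41, B:43, C:12, D:17, E:30 → nearest is C
(16, 19) — d to each: A:55, B:57, C:6, D:31, E:44 → nearest is C
(10, 3) — d to each: A:33, B:35, C:16, D:9, E:22 → nearest is D
(0, 2) — d to each: A:22, B:24, C:27, D:10, E:11 → nearest is D
3 of the 6 points have C as nearest.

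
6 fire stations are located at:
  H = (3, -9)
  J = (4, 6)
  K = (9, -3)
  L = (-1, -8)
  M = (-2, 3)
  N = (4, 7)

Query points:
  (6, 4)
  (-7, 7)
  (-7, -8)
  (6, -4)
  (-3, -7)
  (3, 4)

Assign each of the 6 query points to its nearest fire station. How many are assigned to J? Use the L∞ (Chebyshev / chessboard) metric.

2

(6, 4) — d to each: H:13, J:2, K:7, L:12, M:8, N:3 → nearest is J
(-7, 7) — d to each: H:16, J:11, K:16, L:15, M:5, N:11 → nearest is M
(-7, -8) — d to each: H:10, J:14, K:16, L:6, M:11, N:15 → nearest is L
(6, -4) — d to each: H:5, J:10, K:3, L:7, M:8, N:11 → nearest is K
(-3, -7) — d to each: H:6, J:13, K:12, L:2, M:10, N:14 → nearest is L
(3, 4) — d to each: H:13, J:2, K:7, L:12, M:5, N:3 → nearest is J
2 of the 6 points have J as nearest.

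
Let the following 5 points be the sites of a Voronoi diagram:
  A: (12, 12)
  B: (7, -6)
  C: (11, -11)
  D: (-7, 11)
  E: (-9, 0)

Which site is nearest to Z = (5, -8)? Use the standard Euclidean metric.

B

Squared Euclidean distances:
|ZA|² = (5−12)² + (-8−12)² = 49 + 400 = 449
|ZB|² = (5−7)² + (-8−(-6))² = 4 + 4 = 8
|ZC|² = (5−11)² + (-8−(-11))² = 36 + 9 = 45
|ZD|² = (5−(-7))² + (-8−11)² = 144 + 361 = 505
|ZE|² = (5−(-9))² + (-8−0)² = 196 + 64 = 260
B is nearest.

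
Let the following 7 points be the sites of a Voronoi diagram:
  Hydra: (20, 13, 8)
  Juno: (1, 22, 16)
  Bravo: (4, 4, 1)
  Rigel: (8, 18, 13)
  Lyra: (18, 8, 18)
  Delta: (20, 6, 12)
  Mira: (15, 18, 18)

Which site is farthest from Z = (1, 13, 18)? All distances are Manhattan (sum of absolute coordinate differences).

d(Z, Hydra) = 19 + 0 + 10 = 29
d(Z, Juno) = 0 + 9 + 2 = 11
d(Z, Bravo) = 3 + 9 + 17 = 29
d(Z, Rigel) = 7 + 5 + 5 = 17
d(Z, Lyra) = 17 + 5 + 0 = 22
d(Z, Delta) = 19 + 7 + 6 = 32
d(Z, Mira) = 14 + 5 + 0 = 19
The largest is to Delta.

Delta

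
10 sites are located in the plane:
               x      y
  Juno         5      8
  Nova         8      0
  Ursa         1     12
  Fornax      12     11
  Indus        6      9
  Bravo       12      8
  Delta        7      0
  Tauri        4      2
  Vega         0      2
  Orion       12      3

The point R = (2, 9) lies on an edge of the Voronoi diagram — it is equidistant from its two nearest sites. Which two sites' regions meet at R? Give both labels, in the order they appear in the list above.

Squared distances from R to each site:
d²(R, Juno) = (2−5)² + (9−8)² = 9 + 1 = 10
d²(R, Nova) = (2−8)² + (9−0)² = 36 + 81 = 117
d²(R, Ursa) = (2−1)² + (9−12)² = 1 + 9 = 10
d²(R, Fornax) = (2−12)² + (9−11)² = 100 + 4 = 104
d²(R, Indus) = (2−6)² + (9−9)² = 16 + 0 = 16
d²(R, Bravo) = (2−12)² + (9−8)² = 100 + 1 = 101
d²(R, Delta) = (2−7)² + (9−0)² = 25 + 81 = 106
d²(R, Tauri) = (2−4)² + (9−2)² = 4 + 49 = 53
d²(R, Vega) = (2−0)² + (9−2)² = 4 + 49 = 53
d²(R, Orion) = (2−12)² + (9−3)² = 100 + 36 = 136
R is equidistant from Juno and Ursa (both at squared distance 10), and every other site is strictly farther — so R lies on the Juno–Ursa Voronoi edge.

Juno and Ursa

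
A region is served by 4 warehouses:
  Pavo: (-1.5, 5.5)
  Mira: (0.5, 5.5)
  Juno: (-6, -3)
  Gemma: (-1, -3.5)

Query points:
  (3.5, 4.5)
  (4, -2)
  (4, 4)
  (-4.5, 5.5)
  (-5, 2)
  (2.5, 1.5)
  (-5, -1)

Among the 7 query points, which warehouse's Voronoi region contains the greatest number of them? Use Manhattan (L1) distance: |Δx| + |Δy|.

Mira

(3.5, 4.5) — d to each: Pavo:6, Mira:4, Juno:17, Gemma:12.5 → nearest is Mira
(4, -2) — d to each: Pavo:13, Mira:11, Juno:11, Gemma:6.5 → nearest is Gemma
(4, 4) — d to each: Pavo:7, Mira:5, Juno:17, Gemma:12.5 → nearest is Mira
(-4.5, 5.5) — d to each: Pavo:3, Mira:5, Juno:10, Gemma:12.5 → nearest is Pavo
(-5, 2) — d to each: Pavo:7, Mira:9, Juno:6, Gemma:9.5 → nearest is Juno
(2.5, 1.5) — d to each: Pavo:8, Mira:6, Juno:13, Gemma:8.5 → nearest is Mira
(-5, -1) — d to each: Pavo:10, Mira:12, Juno:3, Gemma:6.5 → nearest is Juno
Tally — Pavo:1, Mira:3, Juno:2, Gemma:1. Mira captures the most (3).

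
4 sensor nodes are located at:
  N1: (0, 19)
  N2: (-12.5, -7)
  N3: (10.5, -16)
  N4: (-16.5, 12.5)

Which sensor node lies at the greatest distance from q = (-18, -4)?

N3

Compare squared distances (the ordering matches that of the actual distances):
|qN1|² = (-18−0)² + (-4−19)² = 324 + 529 = 853
|qN2|² = (-18−(-12.5))² + (-4−(-7))² = 30.25 + 9 = 39.25
|qN3|² = (-18−10.5)² + (-4−(-16))² = 812.25 + 144 = 956.25
|qN4|² = (-18−(-16.5))² + (-4−12.5)² = 2.25 + 272.25 = 274.5
The largest is to N3.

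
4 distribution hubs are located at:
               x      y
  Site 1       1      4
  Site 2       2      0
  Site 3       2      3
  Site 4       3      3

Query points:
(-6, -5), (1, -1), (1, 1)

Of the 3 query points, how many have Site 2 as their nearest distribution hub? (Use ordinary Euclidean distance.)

3

(-6, -5) — d² to each: Site 1:130, Site 2:89, Site 3:128, Site 4:145 → nearest is Site 2
(1, -1) — d² to each: Site 1:25, Site 2:2, Site 3:17, Site 4:20 → nearest is Site 2
(1, 1) — d² to each: Site 1:9, Site 2:2, Site 3:5, Site 4:8 → nearest is Site 2
3 of the 3 points have Site 2 as nearest.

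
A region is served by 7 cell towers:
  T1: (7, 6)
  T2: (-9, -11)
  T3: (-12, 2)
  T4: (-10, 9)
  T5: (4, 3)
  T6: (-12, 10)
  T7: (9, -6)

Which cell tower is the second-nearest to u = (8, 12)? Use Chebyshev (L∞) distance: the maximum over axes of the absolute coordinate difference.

d(u,T1) = max(1, 6) = 6
d(u,T2) = max(17, 23) = 23
d(u,T3) = max(20, 10) = 20
d(u,T4) = max(18, 3) = 18
d(u,T5) = max(4, 9) = 9
d(u,T6) = max(20, 2) = 20
d(u,T7) = max(1, 18) = 18
Sorted ascending: T1, T5, T4, … — the second-nearest is T5.

T5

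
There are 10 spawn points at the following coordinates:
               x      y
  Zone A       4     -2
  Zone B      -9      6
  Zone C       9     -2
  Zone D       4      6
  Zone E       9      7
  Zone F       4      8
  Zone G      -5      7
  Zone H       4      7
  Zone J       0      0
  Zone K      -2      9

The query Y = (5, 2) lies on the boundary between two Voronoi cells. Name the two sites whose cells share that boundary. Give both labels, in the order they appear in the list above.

Zone A and Zone D

Squared distances from Y to each site:
d²(Y, Zone A) = (5−4)² + (2−(-2))² = 1 + 16 = 17
d²(Y, Zone B) = (5−(-9))² + (2−6)² = 196 + 16 = 212
d²(Y, Zone C) = (5−9)² + (2−(-2))² = 16 + 16 = 32
d²(Y, Zone D) = (5−4)² + (2−6)² = 1 + 16 = 17
d²(Y, Zone E) = (5−9)² + (2−7)² = 16 + 25 = 41
d²(Y, Zone F) = (5−4)² + (2−8)² = 1 + 36 = 37
d²(Y, Zone G) = (5−(-5))² + (2−7)² = 100 + 25 = 125
d²(Y, Zone H) = (5−4)² + (2−7)² = 1 + 25 = 26
d²(Y, Zone J) = (5−0)² + (2−0)² = 25 + 4 = 29
d²(Y, Zone K) = (5−(-2))² + (2−9)² = 49 + 49 = 98
Y is equidistant from Zone A and Zone D (both at squared distance 17), and every other site is strictly farther — so Y lies on the Zone A–Zone D Voronoi edge.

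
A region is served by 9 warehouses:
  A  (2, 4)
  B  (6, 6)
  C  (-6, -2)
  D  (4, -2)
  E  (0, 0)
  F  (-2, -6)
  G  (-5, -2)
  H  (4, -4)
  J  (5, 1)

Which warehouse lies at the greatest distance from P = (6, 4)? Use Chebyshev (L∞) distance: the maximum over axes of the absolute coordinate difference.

d(P,A) = max(4, 0) = 4
d(P,B) = max(0, 2) = 2
d(P,C) = max(12, 6) = 12
d(P,D) = max(2, 6) = 6
d(P,E) = max(6, 4) = 6
d(P,F) = max(8, 10) = 10
d(P,G) = max(11, 6) = 11
d(P,H) = max(2, 8) = 8
d(P,J) = max(1, 3) = 3
The largest is to C.

C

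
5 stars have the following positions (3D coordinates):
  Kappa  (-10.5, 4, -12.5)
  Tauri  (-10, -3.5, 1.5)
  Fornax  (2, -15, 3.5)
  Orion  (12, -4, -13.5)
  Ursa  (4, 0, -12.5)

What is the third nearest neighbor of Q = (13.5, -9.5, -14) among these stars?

Since √ is increasing, it suffices to compare squared distances:
d²(Q, Kappa) = (13.5−(-10.5))² + (-9.5−4)² + (-14−(-12.5))² = 576 + 182.25 + 2.25 = 760.5
d²(Q, Tauri) = (13.5−(-10))² + (-9.5−(-3.5))² + (-14−1.5)² = 552.25 + 36 + 240.25 = 828.5
d²(Q, Fornax) = (13.5−2)² + (-9.5−(-15))² + (-14−3.5)² = 132.25 + 30.25 + 306.25 = 468.75
d²(Q, Orion) = (13.5−12)² + (-9.5−(-4))² + (-14−(-13.5))² = 2.25 + 30.25 + 0.25 = 32.75
d²(Q, Ursa) = (13.5−4)² + (-9.5−0)² + (-14−(-12.5))² = 90.25 + 90.25 + 2.25 = 182.75
Sorted ascending: Orion, Ursa, Fornax, Kappa, … — the third-nearest is Fornax.

Fornax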